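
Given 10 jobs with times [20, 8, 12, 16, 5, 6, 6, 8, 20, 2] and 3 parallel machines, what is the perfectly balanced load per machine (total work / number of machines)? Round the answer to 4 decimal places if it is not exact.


Total processing time = 20 + 8 + 12 + 16 + 5 + 6 + 6 + 8 + 20 + 2 = 103
Number of machines = 3
Ideal balanced load = 103 / 3 = 34.3333

34.3333


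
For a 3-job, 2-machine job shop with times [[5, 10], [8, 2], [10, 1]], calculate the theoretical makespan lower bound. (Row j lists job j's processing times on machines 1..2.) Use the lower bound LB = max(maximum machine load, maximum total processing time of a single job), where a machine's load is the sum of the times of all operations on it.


Machine loads:
  Machine 1: 5 + 8 + 10 = 23
  Machine 2: 10 + 2 + 1 = 13
Max machine load = 23
Job totals:
  Job 1: 15
  Job 2: 10
  Job 3: 11
Max job total = 15
Lower bound = max(23, 15) = 23

23


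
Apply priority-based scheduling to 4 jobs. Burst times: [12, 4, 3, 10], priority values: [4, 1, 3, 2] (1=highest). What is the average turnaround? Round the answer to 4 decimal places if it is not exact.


Sort by priority (ascending = highest first):
Order: [(1, 4), (2, 10), (3, 3), (4, 12)]
Completion times:
  Priority 1, burst=4, C=4
  Priority 2, burst=10, C=14
  Priority 3, burst=3, C=17
  Priority 4, burst=12, C=29
Average turnaround = 64/4 = 16.0

16.0


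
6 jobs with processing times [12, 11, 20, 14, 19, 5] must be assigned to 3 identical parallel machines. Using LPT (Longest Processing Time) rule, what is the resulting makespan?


Sort jobs in decreasing order (LPT): [20, 19, 14, 12, 11, 5]
Assign each job to the least loaded machine:
  Machine 1: jobs [20, 5], load = 25
  Machine 2: jobs [19, 11], load = 30
  Machine 3: jobs [14, 12], load = 26
Makespan = max load = 30

30


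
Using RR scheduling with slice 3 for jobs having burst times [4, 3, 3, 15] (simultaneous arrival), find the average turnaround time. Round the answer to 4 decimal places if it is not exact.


Time quantum = 3
Execution trace:
  J1 runs 3 units, time = 3
  J2 runs 3 units, time = 6
  J3 runs 3 units, time = 9
  J4 runs 3 units, time = 12
  J1 runs 1 units, time = 13
  J4 runs 3 units, time = 16
  J4 runs 3 units, time = 19
  J4 runs 3 units, time = 22
  J4 runs 3 units, time = 25
Finish times: [13, 6, 9, 25]
Average turnaround = 53/4 = 13.25

13.25


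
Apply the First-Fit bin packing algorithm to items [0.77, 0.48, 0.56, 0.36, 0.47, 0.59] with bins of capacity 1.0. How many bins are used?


Place items sequentially using First-Fit:
  Item 0.77 -> new Bin 1
  Item 0.48 -> new Bin 2
  Item 0.56 -> new Bin 3
  Item 0.36 -> Bin 2 (now 0.84)
  Item 0.47 -> new Bin 4
  Item 0.59 -> new Bin 5
Total bins used = 5

5


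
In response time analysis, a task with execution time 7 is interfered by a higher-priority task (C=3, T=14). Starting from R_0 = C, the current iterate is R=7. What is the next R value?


R_next = C + ceil(R_prev / T_hp) * C_hp
ceil(7 / 14) = ceil(0.5) = 1
Interference = 1 * 3 = 3
R_next = 7 + 3 = 10

10


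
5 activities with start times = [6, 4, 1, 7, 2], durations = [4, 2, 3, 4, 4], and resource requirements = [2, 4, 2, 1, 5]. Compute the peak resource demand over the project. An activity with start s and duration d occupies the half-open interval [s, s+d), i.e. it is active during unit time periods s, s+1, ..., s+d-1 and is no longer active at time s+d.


Each activity i is active on [start_i, start_i + duration_i).
Compute total resource usage per time slot:
  t=0: active resources = [], total = 0
  t=1: active resources = [2], total = 2
  t=2: active resources = [2, 5], total = 7
  t=3: active resources = [2, 5], total = 7
  t=4: active resources = [4, 5], total = 9
  t=5: active resources = [4, 5], total = 9
  t=6: active resources = [2], total = 2
  t=7: active resources = [2, 1], total = 3
  t=8: active resources = [2, 1], total = 3
  t=9: active resources = [2, 1], total = 3
  t=10: active resources = [1], total = 1
Peak resource demand = 9

9


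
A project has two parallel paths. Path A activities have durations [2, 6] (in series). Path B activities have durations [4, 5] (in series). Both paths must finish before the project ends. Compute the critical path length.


Path A total = 2 + 6 = 8
Path B total = 4 + 5 = 9
Critical path = longest path = max(8, 9) = 9

9


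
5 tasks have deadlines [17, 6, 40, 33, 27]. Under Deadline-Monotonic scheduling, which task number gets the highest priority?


Sort tasks by relative deadline (ascending):
  Task 2: deadline = 6
  Task 1: deadline = 17
  Task 5: deadline = 27
  Task 4: deadline = 33
  Task 3: deadline = 40
Priority order (highest first): [2, 1, 5, 4, 3]
Highest priority task = 2

2


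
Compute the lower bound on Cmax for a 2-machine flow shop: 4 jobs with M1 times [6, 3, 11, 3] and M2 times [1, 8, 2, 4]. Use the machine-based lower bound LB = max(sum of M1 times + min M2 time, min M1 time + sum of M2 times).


LB1 = sum(M1 times) + min(M2 times) = 23 + 1 = 24
LB2 = min(M1 times) + sum(M2 times) = 3 + 15 = 18
Lower bound = max(LB1, LB2) = max(24, 18) = 24

24


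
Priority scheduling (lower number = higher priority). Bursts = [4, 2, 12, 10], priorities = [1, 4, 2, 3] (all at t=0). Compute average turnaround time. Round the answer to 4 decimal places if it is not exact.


Sort by priority (ascending = highest first):
Order: [(1, 4), (2, 12), (3, 10), (4, 2)]
Completion times:
  Priority 1, burst=4, C=4
  Priority 2, burst=12, C=16
  Priority 3, burst=10, C=26
  Priority 4, burst=2, C=28
Average turnaround = 74/4 = 18.5

18.5


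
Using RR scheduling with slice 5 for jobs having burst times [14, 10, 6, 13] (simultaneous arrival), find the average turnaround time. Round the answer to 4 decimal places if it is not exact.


Time quantum = 5
Execution trace:
  J1 runs 5 units, time = 5
  J2 runs 5 units, time = 10
  J3 runs 5 units, time = 15
  J4 runs 5 units, time = 20
  J1 runs 5 units, time = 25
  J2 runs 5 units, time = 30
  J3 runs 1 units, time = 31
  J4 runs 5 units, time = 36
  J1 runs 4 units, time = 40
  J4 runs 3 units, time = 43
Finish times: [40, 30, 31, 43]
Average turnaround = 144/4 = 36.0

36.0


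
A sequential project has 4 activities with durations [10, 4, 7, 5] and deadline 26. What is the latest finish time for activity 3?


LF(activity 3) = deadline - sum of successor durations
Successors: activities 4 through 4 with durations [5]
Sum of successor durations = 5
LF = 26 - 5 = 21

21


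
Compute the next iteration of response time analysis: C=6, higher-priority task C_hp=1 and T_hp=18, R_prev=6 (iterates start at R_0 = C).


R_next = C + ceil(R_prev / T_hp) * C_hp
ceil(6 / 18) = ceil(0.3333) = 1
Interference = 1 * 1 = 1
R_next = 6 + 1 = 7

7


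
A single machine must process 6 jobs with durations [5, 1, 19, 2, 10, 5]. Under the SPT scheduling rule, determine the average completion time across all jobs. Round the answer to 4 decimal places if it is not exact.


Sort jobs by processing time (SPT order): [1, 2, 5, 5, 10, 19]
Compute completion times sequentially:
  Job 1: processing = 1, completes at 1
  Job 2: processing = 2, completes at 3
  Job 3: processing = 5, completes at 8
  Job 4: processing = 5, completes at 13
  Job 5: processing = 10, completes at 23
  Job 6: processing = 19, completes at 42
Sum of completion times = 90
Average completion time = 90/6 = 15.0

15.0


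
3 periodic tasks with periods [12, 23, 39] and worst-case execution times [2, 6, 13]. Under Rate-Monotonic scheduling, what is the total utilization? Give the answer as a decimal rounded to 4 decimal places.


Compute individual utilizations (exact fractions):
  Task 1: C/T = 2/12 = 1/6 (approx. 0.1667)
  Task 2: C/T = 6/23 (approx. 0.2609)
  Task 3: C/T = 13/39 = 1/3 (approx. 0.3333)
Total utilization U = 1/6 + 6/23 + 1/3 = 35/46
Rounded to 4 decimal places: U = 0.7609
RM (Liu & Layland) bound for 3 tasks = 0.779763; compare with U = 35/46 (approx. 0.760870)
U <= bound, so schedulable by RM sufficient condition.

0.7609


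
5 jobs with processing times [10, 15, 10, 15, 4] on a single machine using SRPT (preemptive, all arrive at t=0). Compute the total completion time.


Since all jobs arrive at t=0, SRPT equals SPT ordering.
SPT order: [4, 10, 10, 15, 15]
Completion times:
  Job 1: p=4, C=4
  Job 2: p=10, C=14
  Job 3: p=10, C=24
  Job 4: p=15, C=39
  Job 5: p=15, C=54
Total completion time = 4 + 14 + 24 + 39 + 54 = 135

135


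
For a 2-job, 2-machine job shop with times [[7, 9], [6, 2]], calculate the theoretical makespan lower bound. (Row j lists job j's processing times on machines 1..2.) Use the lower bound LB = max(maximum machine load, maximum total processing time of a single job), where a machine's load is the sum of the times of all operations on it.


Machine loads:
  Machine 1: 7 + 6 = 13
  Machine 2: 9 + 2 = 11
Max machine load = 13
Job totals:
  Job 1: 16
  Job 2: 8
Max job total = 16
Lower bound = max(13, 16) = 16

16


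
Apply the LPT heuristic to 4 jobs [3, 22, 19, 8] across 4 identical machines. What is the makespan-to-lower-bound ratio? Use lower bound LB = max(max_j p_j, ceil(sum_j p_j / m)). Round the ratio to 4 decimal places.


LPT order: [22, 19, 8, 3]
Machine loads after assignment: [22, 19, 8, 3]
LPT makespan = 22
Lower bound = max(max_job, ceil(total/4)) = max(22, 13) = 22
Ratio = 22 / 22 = 1.0

1.0


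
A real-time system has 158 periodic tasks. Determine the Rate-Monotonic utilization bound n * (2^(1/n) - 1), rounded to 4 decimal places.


Compute 2^(1/158) = 1.0043966445
Subtract 1: 1.0043966445 - 1 = 0.0043966445
Multiply by n: 158 * 0.0043966445 = 0.6946698310
Round to 4 dp: 0.6947

0.6947


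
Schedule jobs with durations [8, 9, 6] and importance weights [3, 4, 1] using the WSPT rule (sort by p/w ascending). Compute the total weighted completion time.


Compute p/w ratios and sort ascending (WSPT): [(9, 4), (8, 3), (6, 1)]
Compute weighted completion times:
  Job (p=9,w=4): C=9, w*C=4*9=36
  Job (p=8,w=3): C=17, w*C=3*17=51
  Job (p=6,w=1): C=23, w*C=1*23=23
Total weighted completion time = 110

110


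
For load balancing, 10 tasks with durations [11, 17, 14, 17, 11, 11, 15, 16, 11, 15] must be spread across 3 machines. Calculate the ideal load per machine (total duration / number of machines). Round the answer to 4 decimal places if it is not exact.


Total processing time = 11 + 17 + 14 + 17 + 11 + 11 + 15 + 16 + 11 + 15 = 138
Number of machines = 3
Ideal balanced load = 138 / 3 = 46.0

46.0


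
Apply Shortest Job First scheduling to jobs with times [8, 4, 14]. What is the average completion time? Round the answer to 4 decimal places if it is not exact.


SJF order (ascending): [4, 8, 14]
Completion times:
  Job 1: burst=4, C=4
  Job 2: burst=8, C=12
  Job 3: burst=14, C=26
Average completion = 42/3 = 14.0

14.0


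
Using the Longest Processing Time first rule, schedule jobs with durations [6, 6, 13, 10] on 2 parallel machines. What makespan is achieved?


Sort jobs in decreasing order (LPT): [13, 10, 6, 6]
Assign each job to the least loaded machine:
  Machine 1: jobs [13, 6], load = 19
  Machine 2: jobs [10, 6], load = 16
Makespan = max load = 19

19


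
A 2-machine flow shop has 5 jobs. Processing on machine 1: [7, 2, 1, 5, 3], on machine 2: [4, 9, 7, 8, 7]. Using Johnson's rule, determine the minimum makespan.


Apply Johnson's rule:
  Group 1 (a <= b): [(3, 1, 7), (2, 2, 9), (5, 3, 7), (4, 5, 8)]
  Group 2 (a > b): [(1, 7, 4)]
Optimal job order: [3, 2, 5, 4, 1]
Schedule:
  Job 3: M1 done at 1, M2 done at 8
  Job 2: M1 done at 3, M2 done at 17
  Job 5: M1 done at 6, M2 done at 24
  Job 4: M1 done at 11, M2 done at 32
  Job 1: M1 done at 18, M2 done at 36
Makespan = 36

36


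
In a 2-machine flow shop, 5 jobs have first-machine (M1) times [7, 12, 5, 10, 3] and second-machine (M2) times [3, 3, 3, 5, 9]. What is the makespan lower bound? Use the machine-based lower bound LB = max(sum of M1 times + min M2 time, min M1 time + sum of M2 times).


LB1 = sum(M1 times) + min(M2 times) = 37 + 3 = 40
LB2 = min(M1 times) + sum(M2 times) = 3 + 23 = 26
Lower bound = max(LB1, LB2) = max(40, 26) = 40

40


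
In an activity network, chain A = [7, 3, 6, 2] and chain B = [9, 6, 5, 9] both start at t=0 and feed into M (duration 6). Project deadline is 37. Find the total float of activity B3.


Forward pass: ES(B3) = sum of predecessors on chain B = 15
EF = ES + duration = 15 + 5 = 20
Backward pass: LF(M) = deadline = 37; LS(M) = 37 - 6 = 31
LF(B3) = LS(M) - sum(successors on chain B) = 31 - 9 = 22
LS = LF - duration = 22 - 5 = 17
Total float = LS - ES = 17 - 15 = 2

2


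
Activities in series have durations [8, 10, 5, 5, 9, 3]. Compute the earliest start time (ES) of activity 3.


Activity 3 starts after activities 1 through 2 complete.
Predecessor durations: [8, 10]
ES = 8 + 10 = 18

18


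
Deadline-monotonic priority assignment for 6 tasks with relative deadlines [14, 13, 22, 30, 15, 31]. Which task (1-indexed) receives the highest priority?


Sort tasks by relative deadline (ascending):
  Task 2: deadline = 13
  Task 1: deadline = 14
  Task 5: deadline = 15
  Task 3: deadline = 22
  Task 4: deadline = 30
  Task 6: deadline = 31
Priority order (highest first): [2, 1, 5, 3, 4, 6]
Highest priority task = 2

2


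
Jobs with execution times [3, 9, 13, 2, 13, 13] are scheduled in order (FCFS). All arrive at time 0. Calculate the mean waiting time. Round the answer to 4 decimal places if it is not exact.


FCFS order (as given): [3, 9, 13, 2, 13, 13]
Waiting times:
  Job 1: wait = 0
  Job 2: wait = 3
  Job 3: wait = 12
  Job 4: wait = 25
  Job 5: wait = 27
  Job 6: wait = 40
Sum of waiting times = 107
Average waiting time = 107/6 = 17.8333

17.8333


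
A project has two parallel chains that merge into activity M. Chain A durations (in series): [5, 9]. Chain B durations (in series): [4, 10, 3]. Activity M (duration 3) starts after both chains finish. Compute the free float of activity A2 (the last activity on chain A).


ES(A2) = sum of predecessors on chain A = 5
EF(A2) = ES + duration = 5 + 9 = 14
Successor of A2 is M. ES(M) = max(sum(A), sum(B)) = max(14, 17) = 17
Free float = ES(successor) - EF(current) = 17 - 14 = 3

3


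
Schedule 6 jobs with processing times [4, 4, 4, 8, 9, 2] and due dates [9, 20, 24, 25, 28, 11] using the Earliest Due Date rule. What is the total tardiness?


Sort by due date (EDD order): [(4, 9), (2, 11), (4, 20), (4, 24), (8, 25), (9, 28)]
Compute completion times and tardiness:
  Job 1: p=4, d=9, C=4, tardiness=max(0,4-9)=0
  Job 2: p=2, d=11, C=6, tardiness=max(0,6-11)=0
  Job 3: p=4, d=20, C=10, tardiness=max(0,10-20)=0
  Job 4: p=4, d=24, C=14, tardiness=max(0,14-24)=0
  Job 5: p=8, d=25, C=22, tardiness=max(0,22-25)=0
  Job 6: p=9, d=28, C=31, tardiness=max(0,31-28)=3
Total tardiness = 3

3


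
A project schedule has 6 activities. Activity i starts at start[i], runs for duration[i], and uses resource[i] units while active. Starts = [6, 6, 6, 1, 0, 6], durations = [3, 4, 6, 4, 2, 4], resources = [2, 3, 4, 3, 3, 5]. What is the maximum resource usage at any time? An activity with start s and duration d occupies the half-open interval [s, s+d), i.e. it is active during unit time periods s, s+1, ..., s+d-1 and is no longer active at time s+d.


Each activity i is active on [start_i, start_i + duration_i).
Compute total resource usage per time slot:
  t=0: active resources = [3], total = 3
  t=1: active resources = [3, 3], total = 6
  t=2: active resources = [3], total = 3
  t=3: active resources = [3], total = 3
  t=4: active resources = [3], total = 3
  t=5: active resources = [], total = 0
  t=6: active resources = [2, 3, 4, 5], total = 14
  t=7: active resources = [2, 3, 4, 5], total = 14
  t=8: active resources = [2, 3, 4, 5], total = 14
  t=9: active resources = [3, 4, 5], total = 12
  t=10: active resources = [4], total = 4
  t=11: active resources = [4], total = 4
Peak resource demand = 14

14


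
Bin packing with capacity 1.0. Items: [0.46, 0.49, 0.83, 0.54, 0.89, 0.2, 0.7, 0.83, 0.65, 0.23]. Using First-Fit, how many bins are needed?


Place items sequentially using First-Fit:
  Item 0.46 -> new Bin 1
  Item 0.49 -> Bin 1 (now 0.95)
  Item 0.83 -> new Bin 2
  Item 0.54 -> new Bin 3
  Item 0.89 -> new Bin 4
  Item 0.2 -> Bin 3 (now 0.74)
  Item 0.7 -> new Bin 5
  Item 0.83 -> new Bin 6
  Item 0.65 -> new Bin 7
  Item 0.23 -> Bin 3 (now 0.97)
Total bins used = 7

7


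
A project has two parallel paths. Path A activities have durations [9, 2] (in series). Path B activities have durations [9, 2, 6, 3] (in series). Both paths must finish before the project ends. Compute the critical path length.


Path A total = 9 + 2 = 11
Path B total = 9 + 2 + 6 + 3 = 20
Critical path = longest path = max(11, 20) = 20

20


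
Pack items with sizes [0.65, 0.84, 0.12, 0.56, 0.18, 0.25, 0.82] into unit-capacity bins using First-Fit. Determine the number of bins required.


Place items sequentially using First-Fit:
  Item 0.65 -> new Bin 1
  Item 0.84 -> new Bin 2
  Item 0.12 -> Bin 1 (now 0.77)
  Item 0.56 -> new Bin 3
  Item 0.18 -> Bin 1 (now 0.95)
  Item 0.25 -> Bin 3 (now 0.81)
  Item 0.82 -> new Bin 4
Total bins used = 4

4


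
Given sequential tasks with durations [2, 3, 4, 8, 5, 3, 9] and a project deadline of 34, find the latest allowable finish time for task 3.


LF(activity 3) = deadline - sum of successor durations
Successors: activities 4 through 7 with durations [8, 5, 3, 9]
Sum of successor durations = 25
LF = 34 - 25 = 9

9


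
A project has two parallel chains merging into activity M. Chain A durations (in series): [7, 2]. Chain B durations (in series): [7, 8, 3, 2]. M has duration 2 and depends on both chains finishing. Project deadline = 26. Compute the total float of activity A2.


Forward pass: ES(A2) = sum of predecessors on chain A = 7
EF = ES + duration = 7 + 2 = 9
Backward pass: LF(M) = deadline = 26; LS(M) = 26 - 2 = 24
LF(A2) = LS(M) - sum(successors on chain A) = 24 - 0 = 24
LS = LF - duration = 24 - 2 = 22
Total float = LS - ES = 22 - 7 = 15

15


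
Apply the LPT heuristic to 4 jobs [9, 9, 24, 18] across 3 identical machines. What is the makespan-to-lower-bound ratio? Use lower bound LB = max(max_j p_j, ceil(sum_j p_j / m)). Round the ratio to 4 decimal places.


LPT order: [24, 18, 9, 9]
Machine loads after assignment: [24, 18, 18]
LPT makespan = 24
Lower bound = max(max_job, ceil(total/3)) = max(24, 20) = 24
Ratio = 24 / 24 = 1.0

1.0


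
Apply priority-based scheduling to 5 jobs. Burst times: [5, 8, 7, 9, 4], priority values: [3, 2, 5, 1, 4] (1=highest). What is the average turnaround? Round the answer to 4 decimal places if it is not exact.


Sort by priority (ascending = highest first):
Order: [(1, 9), (2, 8), (3, 5), (4, 4), (5, 7)]
Completion times:
  Priority 1, burst=9, C=9
  Priority 2, burst=8, C=17
  Priority 3, burst=5, C=22
  Priority 4, burst=4, C=26
  Priority 5, burst=7, C=33
Average turnaround = 107/5 = 21.4

21.4


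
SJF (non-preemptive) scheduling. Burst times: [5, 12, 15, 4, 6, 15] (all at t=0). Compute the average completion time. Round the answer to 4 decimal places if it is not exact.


SJF order (ascending): [4, 5, 6, 12, 15, 15]
Completion times:
  Job 1: burst=4, C=4
  Job 2: burst=5, C=9
  Job 3: burst=6, C=15
  Job 4: burst=12, C=27
  Job 5: burst=15, C=42
  Job 6: burst=15, C=57
Average completion = 154/6 = 25.6667

25.6667


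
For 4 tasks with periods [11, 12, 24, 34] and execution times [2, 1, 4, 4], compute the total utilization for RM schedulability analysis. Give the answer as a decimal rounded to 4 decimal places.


Compute individual utilizations (exact fractions):
  Task 1: C/T = 2/11 (approx. 0.1818)
  Task 2: C/T = 1/12 (approx. 0.0833)
  Task 3: C/T = 4/24 = 1/6 (approx. 0.1667)
  Task 4: C/T = 4/34 = 2/17 (approx. 0.1176)
Total utilization U = 2/11 + 1/12 + 1/6 + 2/17 = 411/748
Rounded to 4 decimal places: U = 0.5495
RM (Liu & Layland) bound for 4 tasks = 0.756828; compare with U = 411/748 (approx. 0.549465)
U <= bound, so schedulable by RM sufficient condition.

0.5495


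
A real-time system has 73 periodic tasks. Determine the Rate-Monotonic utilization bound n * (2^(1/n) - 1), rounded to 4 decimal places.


Compute 2^(1/73) = 1.0095403890
Subtract 1: 1.0095403890 - 1 = 0.0095403890
Multiply by n: 73 * 0.0095403890 = 0.6964483970
Round to 4 dp: 0.6964

0.6964


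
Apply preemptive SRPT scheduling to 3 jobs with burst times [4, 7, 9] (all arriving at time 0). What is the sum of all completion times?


Since all jobs arrive at t=0, SRPT equals SPT ordering.
SPT order: [4, 7, 9]
Completion times:
  Job 1: p=4, C=4
  Job 2: p=7, C=11
  Job 3: p=9, C=20
Total completion time = 4 + 11 + 20 = 35

35


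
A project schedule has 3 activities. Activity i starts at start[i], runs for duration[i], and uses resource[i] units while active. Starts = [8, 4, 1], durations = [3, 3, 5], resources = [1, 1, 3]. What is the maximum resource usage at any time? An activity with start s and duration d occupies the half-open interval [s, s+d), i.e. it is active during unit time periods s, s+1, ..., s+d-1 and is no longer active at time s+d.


Each activity i is active on [start_i, start_i + duration_i).
Compute total resource usage per time slot:
  t=0: active resources = [], total = 0
  t=1: active resources = [3], total = 3
  t=2: active resources = [3], total = 3
  t=3: active resources = [3], total = 3
  t=4: active resources = [1, 3], total = 4
  t=5: active resources = [1, 3], total = 4
  t=6: active resources = [1], total = 1
  t=7: active resources = [], total = 0
  t=8: active resources = [1], total = 1
  t=9: active resources = [1], total = 1
  t=10: active resources = [1], total = 1
Peak resource demand = 4

4


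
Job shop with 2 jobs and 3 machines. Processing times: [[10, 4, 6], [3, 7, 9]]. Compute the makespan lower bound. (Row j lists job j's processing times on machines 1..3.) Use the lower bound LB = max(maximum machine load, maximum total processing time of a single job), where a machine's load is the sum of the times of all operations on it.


Machine loads:
  Machine 1: 10 + 3 = 13
  Machine 2: 4 + 7 = 11
  Machine 3: 6 + 9 = 15
Max machine load = 15
Job totals:
  Job 1: 20
  Job 2: 19
Max job total = 20
Lower bound = max(15, 20) = 20

20


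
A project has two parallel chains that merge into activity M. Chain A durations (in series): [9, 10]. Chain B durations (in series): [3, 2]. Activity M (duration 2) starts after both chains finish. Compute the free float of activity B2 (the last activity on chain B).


ES(B2) = sum of predecessors on chain B = 3
EF(B2) = ES + duration = 3 + 2 = 5
Successor of B2 is M. ES(M) = max(sum(A), sum(B)) = max(19, 5) = 19
Free float = ES(successor) - EF(current) = 19 - 5 = 14

14


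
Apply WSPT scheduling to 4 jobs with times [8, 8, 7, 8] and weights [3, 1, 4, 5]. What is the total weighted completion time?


Compute p/w ratios and sort ascending (WSPT): [(8, 5), (7, 4), (8, 3), (8, 1)]
Compute weighted completion times:
  Job (p=8,w=5): C=8, w*C=5*8=40
  Job (p=7,w=4): C=15, w*C=4*15=60
  Job (p=8,w=3): C=23, w*C=3*23=69
  Job (p=8,w=1): C=31, w*C=1*31=31
Total weighted completion time = 200

200


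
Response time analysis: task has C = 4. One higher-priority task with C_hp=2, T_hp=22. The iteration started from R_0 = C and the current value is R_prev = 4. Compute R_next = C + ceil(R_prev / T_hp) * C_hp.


R_next = C + ceil(R_prev / T_hp) * C_hp
ceil(4 / 22) = ceil(0.1818) = 1
Interference = 1 * 2 = 2
R_next = 4 + 2 = 6

6


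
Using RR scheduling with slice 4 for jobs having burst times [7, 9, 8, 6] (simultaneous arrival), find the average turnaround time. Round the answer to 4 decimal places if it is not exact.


Time quantum = 4
Execution trace:
  J1 runs 4 units, time = 4
  J2 runs 4 units, time = 8
  J3 runs 4 units, time = 12
  J4 runs 4 units, time = 16
  J1 runs 3 units, time = 19
  J2 runs 4 units, time = 23
  J3 runs 4 units, time = 27
  J4 runs 2 units, time = 29
  J2 runs 1 units, time = 30
Finish times: [19, 30, 27, 29]
Average turnaround = 105/4 = 26.25

26.25


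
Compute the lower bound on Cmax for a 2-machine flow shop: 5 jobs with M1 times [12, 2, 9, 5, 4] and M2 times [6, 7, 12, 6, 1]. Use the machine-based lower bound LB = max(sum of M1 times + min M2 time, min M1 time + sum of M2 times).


LB1 = sum(M1 times) + min(M2 times) = 32 + 1 = 33
LB2 = min(M1 times) + sum(M2 times) = 2 + 32 = 34
Lower bound = max(LB1, LB2) = max(33, 34) = 34

34


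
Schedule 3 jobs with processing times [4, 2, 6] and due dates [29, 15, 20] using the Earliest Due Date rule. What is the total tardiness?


Sort by due date (EDD order): [(2, 15), (6, 20), (4, 29)]
Compute completion times and tardiness:
  Job 1: p=2, d=15, C=2, tardiness=max(0,2-15)=0
  Job 2: p=6, d=20, C=8, tardiness=max(0,8-20)=0
  Job 3: p=4, d=29, C=12, tardiness=max(0,12-29)=0
Total tardiness = 0

0


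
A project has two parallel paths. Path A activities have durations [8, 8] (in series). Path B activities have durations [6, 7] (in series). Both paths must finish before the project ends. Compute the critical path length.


Path A total = 8 + 8 = 16
Path B total = 6 + 7 = 13
Critical path = longest path = max(16, 13) = 16

16


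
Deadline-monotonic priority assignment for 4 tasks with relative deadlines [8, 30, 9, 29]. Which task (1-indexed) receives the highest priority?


Sort tasks by relative deadline (ascending):
  Task 1: deadline = 8
  Task 3: deadline = 9
  Task 4: deadline = 29
  Task 2: deadline = 30
Priority order (highest first): [1, 3, 4, 2]
Highest priority task = 1

1


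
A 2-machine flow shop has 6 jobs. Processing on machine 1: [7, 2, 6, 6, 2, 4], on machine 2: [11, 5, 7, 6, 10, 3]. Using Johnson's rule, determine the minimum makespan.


Apply Johnson's rule:
  Group 1 (a <= b): [(2, 2, 5), (5, 2, 10), (3, 6, 7), (4, 6, 6), (1, 7, 11)]
  Group 2 (a > b): [(6, 4, 3)]
Optimal job order: [2, 5, 3, 4, 1, 6]
Schedule:
  Job 2: M1 done at 2, M2 done at 7
  Job 5: M1 done at 4, M2 done at 17
  Job 3: M1 done at 10, M2 done at 24
  Job 4: M1 done at 16, M2 done at 30
  Job 1: M1 done at 23, M2 done at 41
  Job 6: M1 done at 27, M2 done at 44
Makespan = 44

44


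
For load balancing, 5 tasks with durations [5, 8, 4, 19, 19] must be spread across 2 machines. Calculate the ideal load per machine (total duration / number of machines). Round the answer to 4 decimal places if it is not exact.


Total processing time = 5 + 8 + 4 + 19 + 19 = 55
Number of machines = 2
Ideal balanced load = 55 / 2 = 27.5

27.5


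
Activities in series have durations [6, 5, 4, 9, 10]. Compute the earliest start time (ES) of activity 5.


Activity 5 starts after activities 1 through 4 complete.
Predecessor durations: [6, 5, 4, 9]
ES = 6 + 5 + 4 + 9 = 24

24


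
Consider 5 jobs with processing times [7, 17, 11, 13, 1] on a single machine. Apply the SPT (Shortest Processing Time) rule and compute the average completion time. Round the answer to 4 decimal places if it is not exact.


Sort jobs by processing time (SPT order): [1, 7, 11, 13, 17]
Compute completion times sequentially:
  Job 1: processing = 1, completes at 1
  Job 2: processing = 7, completes at 8
  Job 3: processing = 11, completes at 19
  Job 4: processing = 13, completes at 32
  Job 5: processing = 17, completes at 49
Sum of completion times = 109
Average completion time = 109/5 = 21.8

21.8


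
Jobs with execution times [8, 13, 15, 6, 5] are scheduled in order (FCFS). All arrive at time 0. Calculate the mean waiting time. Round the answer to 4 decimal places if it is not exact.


FCFS order (as given): [8, 13, 15, 6, 5]
Waiting times:
  Job 1: wait = 0
  Job 2: wait = 8
  Job 3: wait = 21
  Job 4: wait = 36
  Job 5: wait = 42
Sum of waiting times = 107
Average waiting time = 107/5 = 21.4

21.4


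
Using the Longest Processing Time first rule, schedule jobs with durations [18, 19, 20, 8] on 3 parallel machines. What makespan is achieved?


Sort jobs in decreasing order (LPT): [20, 19, 18, 8]
Assign each job to the least loaded machine:
  Machine 1: jobs [20], load = 20
  Machine 2: jobs [19], load = 19
  Machine 3: jobs [18, 8], load = 26
Makespan = max load = 26

26


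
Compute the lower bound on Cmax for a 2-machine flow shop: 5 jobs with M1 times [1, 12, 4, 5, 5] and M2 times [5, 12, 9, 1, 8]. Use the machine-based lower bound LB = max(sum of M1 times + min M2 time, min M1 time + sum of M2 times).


LB1 = sum(M1 times) + min(M2 times) = 27 + 1 = 28
LB2 = min(M1 times) + sum(M2 times) = 1 + 35 = 36
Lower bound = max(LB1, LB2) = max(28, 36) = 36

36


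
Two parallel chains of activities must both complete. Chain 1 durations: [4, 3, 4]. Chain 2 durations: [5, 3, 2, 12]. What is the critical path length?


Path A total = 4 + 3 + 4 = 11
Path B total = 5 + 3 + 2 + 12 = 22
Critical path = longest path = max(11, 22) = 22

22


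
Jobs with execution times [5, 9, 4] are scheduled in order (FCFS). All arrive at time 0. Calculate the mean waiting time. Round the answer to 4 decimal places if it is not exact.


FCFS order (as given): [5, 9, 4]
Waiting times:
  Job 1: wait = 0
  Job 2: wait = 5
  Job 3: wait = 14
Sum of waiting times = 19
Average waiting time = 19/3 = 6.3333

6.3333


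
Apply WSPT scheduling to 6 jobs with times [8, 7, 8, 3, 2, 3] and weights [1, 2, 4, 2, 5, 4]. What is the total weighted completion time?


Compute p/w ratios and sort ascending (WSPT): [(2, 5), (3, 4), (3, 2), (8, 4), (7, 2), (8, 1)]
Compute weighted completion times:
  Job (p=2,w=5): C=2, w*C=5*2=10
  Job (p=3,w=4): C=5, w*C=4*5=20
  Job (p=3,w=2): C=8, w*C=2*8=16
  Job (p=8,w=4): C=16, w*C=4*16=64
  Job (p=7,w=2): C=23, w*C=2*23=46
  Job (p=8,w=1): C=31, w*C=1*31=31
Total weighted completion time = 187

187


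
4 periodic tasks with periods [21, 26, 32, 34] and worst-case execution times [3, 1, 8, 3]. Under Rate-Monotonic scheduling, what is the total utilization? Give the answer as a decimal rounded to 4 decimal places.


Compute individual utilizations (exact fractions):
  Task 1: C/T = 3/21 = 1/7 (approx. 0.1429)
  Task 2: C/T = 1/26 (approx. 0.0385)
  Task 3: C/T = 8/32 = 1/4 (approx. 0.25)
  Task 4: C/T = 3/34 (approx. 0.0882)
Total utilization U = 1/7 + 1/26 + 1/4 + 3/34 = 3215/6188
Rounded to 4 decimal places: U = 0.5196
RM (Liu & Layland) bound for 4 tasks = 0.756828; compare with U = 3215/6188 (approx. 0.519554)
U <= bound, so schedulable by RM sufficient condition.

0.5196


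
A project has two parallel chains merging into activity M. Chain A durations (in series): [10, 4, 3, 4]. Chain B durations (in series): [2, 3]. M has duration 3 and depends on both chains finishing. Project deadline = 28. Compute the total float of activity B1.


Forward pass: ES(B1) = sum of predecessors on chain B = 0
EF = ES + duration = 0 + 2 = 2
Backward pass: LF(M) = deadline = 28; LS(M) = 28 - 3 = 25
LF(B1) = LS(M) - sum(successors on chain B) = 25 - 3 = 22
LS = LF - duration = 22 - 2 = 20
Total float = LS - ES = 20 - 0 = 20

20


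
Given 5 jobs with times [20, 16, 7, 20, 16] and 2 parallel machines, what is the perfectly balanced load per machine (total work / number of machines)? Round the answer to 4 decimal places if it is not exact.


Total processing time = 20 + 16 + 7 + 20 + 16 = 79
Number of machines = 2
Ideal balanced load = 79 / 2 = 39.5

39.5


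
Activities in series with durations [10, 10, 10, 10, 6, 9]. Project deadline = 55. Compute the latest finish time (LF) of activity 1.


LF(activity 1) = deadline - sum of successor durations
Successors: activities 2 through 6 with durations [10, 10, 10, 6, 9]
Sum of successor durations = 45
LF = 55 - 45 = 10

10


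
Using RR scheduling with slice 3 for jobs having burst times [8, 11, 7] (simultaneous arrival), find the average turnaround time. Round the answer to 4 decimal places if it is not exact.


Time quantum = 3
Execution trace:
  J1 runs 3 units, time = 3
  J2 runs 3 units, time = 6
  J3 runs 3 units, time = 9
  J1 runs 3 units, time = 12
  J2 runs 3 units, time = 15
  J3 runs 3 units, time = 18
  J1 runs 2 units, time = 20
  J2 runs 3 units, time = 23
  J3 runs 1 units, time = 24
  J2 runs 2 units, time = 26
Finish times: [20, 26, 24]
Average turnaround = 70/3 = 23.3333

23.3333


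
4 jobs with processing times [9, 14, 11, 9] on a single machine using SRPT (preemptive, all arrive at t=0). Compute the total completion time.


Since all jobs arrive at t=0, SRPT equals SPT ordering.
SPT order: [9, 9, 11, 14]
Completion times:
  Job 1: p=9, C=9
  Job 2: p=9, C=18
  Job 3: p=11, C=29
  Job 4: p=14, C=43
Total completion time = 9 + 18 + 29 + 43 = 99

99


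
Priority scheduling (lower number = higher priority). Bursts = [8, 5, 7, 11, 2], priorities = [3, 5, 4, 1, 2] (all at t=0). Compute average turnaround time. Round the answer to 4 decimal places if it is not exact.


Sort by priority (ascending = highest first):
Order: [(1, 11), (2, 2), (3, 8), (4, 7), (5, 5)]
Completion times:
  Priority 1, burst=11, C=11
  Priority 2, burst=2, C=13
  Priority 3, burst=8, C=21
  Priority 4, burst=7, C=28
  Priority 5, burst=5, C=33
Average turnaround = 106/5 = 21.2

21.2


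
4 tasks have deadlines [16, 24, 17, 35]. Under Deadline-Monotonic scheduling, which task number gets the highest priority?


Sort tasks by relative deadline (ascending):
  Task 1: deadline = 16
  Task 3: deadline = 17
  Task 2: deadline = 24
  Task 4: deadline = 35
Priority order (highest first): [1, 3, 2, 4]
Highest priority task = 1

1


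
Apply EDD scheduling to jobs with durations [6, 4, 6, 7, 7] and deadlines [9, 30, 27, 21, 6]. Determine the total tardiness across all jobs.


Sort by due date (EDD order): [(7, 6), (6, 9), (7, 21), (6, 27), (4, 30)]
Compute completion times and tardiness:
  Job 1: p=7, d=6, C=7, tardiness=max(0,7-6)=1
  Job 2: p=6, d=9, C=13, tardiness=max(0,13-9)=4
  Job 3: p=7, d=21, C=20, tardiness=max(0,20-21)=0
  Job 4: p=6, d=27, C=26, tardiness=max(0,26-27)=0
  Job 5: p=4, d=30, C=30, tardiness=max(0,30-30)=0
Total tardiness = 5

5


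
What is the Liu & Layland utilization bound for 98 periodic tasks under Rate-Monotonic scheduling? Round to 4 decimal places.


Compute 2^(1/98) = 1.0070980027
Subtract 1: 1.0070980027 - 1 = 0.0070980027
Multiply by n: 98 * 0.0070980027 = 0.6956042646
Round to 4 dp: 0.6956

0.6956


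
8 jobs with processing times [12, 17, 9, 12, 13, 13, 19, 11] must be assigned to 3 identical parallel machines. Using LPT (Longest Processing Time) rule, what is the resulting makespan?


Sort jobs in decreasing order (LPT): [19, 17, 13, 13, 12, 12, 11, 9]
Assign each job to the least loaded machine:
  Machine 1: jobs [19, 12], load = 31
  Machine 2: jobs [17, 12, 9], load = 38
  Machine 3: jobs [13, 13, 11], load = 37
Makespan = max load = 38

38


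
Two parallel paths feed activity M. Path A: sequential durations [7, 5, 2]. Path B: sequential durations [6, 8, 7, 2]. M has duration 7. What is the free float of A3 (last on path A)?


ES(A3) = sum of predecessors on chain A = 12
EF(A3) = ES + duration = 12 + 2 = 14
Successor of A3 is M. ES(M) = max(sum(A), sum(B)) = max(14, 23) = 23
Free float = ES(successor) - EF(current) = 23 - 14 = 9

9


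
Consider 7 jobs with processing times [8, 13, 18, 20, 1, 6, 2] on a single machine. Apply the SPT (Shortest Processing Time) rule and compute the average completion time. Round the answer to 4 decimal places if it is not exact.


Sort jobs by processing time (SPT order): [1, 2, 6, 8, 13, 18, 20]
Compute completion times sequentially:
  Job 1: processing = 1, completes at 1
  Job 2: processing = 2, completes at 3
  Job 3: processing = 6, completes at 9
  Job 4: processing = 8, completes at 17
  Job 5: processing = 13, completes at 30
  Job 6: processing = 18, completes at 48
  Job 7: processing = 20, completes at 68
Sum of completion times = 176
Average completion time = 176/7 = 25.1429

25.1429


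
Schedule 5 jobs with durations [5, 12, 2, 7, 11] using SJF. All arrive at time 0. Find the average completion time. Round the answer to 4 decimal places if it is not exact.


SJF order (ascending): [2, 5, 7, 11, 12]
Completion times:
  Job 1: burst=2, C=2
  Job 2: burst=5, C=7
  Job 3: burst=7, C=14
  Job 4: burst=11, C=25
  Job 5: burst=12, C=37
Average completion = 85/5 = 17.0

17.0


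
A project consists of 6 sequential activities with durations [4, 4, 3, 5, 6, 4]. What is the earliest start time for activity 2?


Activity 2 starts after activities 1 through 1 complete.
Predecessor durations: [4]
ES = 4 = 4

4


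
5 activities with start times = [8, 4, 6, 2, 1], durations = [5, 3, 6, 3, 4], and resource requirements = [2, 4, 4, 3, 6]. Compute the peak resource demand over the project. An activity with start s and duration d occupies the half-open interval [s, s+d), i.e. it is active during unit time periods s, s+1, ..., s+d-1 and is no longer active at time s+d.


Each activity i is active on [start_i, start_i + duration_i).
Compute total resource usage per time slot:
  t=0: active resources = [], total = 0
  t=1: active resources = [6], total = 6
  t=2: active resources = [3, 6], total = 9
  t=3: active resources = [3, 6], total = 9
  t=4: active resources = [4, 3, 6], total = 13
  t=5: active resources = [4], total = 4
  t=6: active resources = [4, 4], total = 8
  t=7: active resources = [4], total = 4
  t=8: active resources = [2, 4], total = 6
  t=9: active resources = [2, 4], total = 6
  t=10: active resources = [2, 4], total = 6
  t=11: active resources = [2, 4], total = 6
  t=12: active resources = [2], total = 2
Peak resource demand = 13

13


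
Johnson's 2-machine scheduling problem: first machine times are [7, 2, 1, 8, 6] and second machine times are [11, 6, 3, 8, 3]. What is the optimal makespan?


Apply Johnson's rule:
  Group 1 (a <= b): [(3, 1, 3), (2, 2, 6), (1, 7, 11), (4, 8, 8)]
  Group 2 (a > b): [(5, 6, 3)]
Optimal job order: [3, 2, 1, 4, 5]
Schedule:
  Job 3: M1 done at 1, M2 done at 4
  Job 2: M1 done at 3, M2 done at 10
  Job 1: M1 done at 10, M2 done at 21
  Job 4: M1 done at 18, M2 done at 29
  Job 5: M1 done at 24, M2 done at 32
Makespan = 32

32


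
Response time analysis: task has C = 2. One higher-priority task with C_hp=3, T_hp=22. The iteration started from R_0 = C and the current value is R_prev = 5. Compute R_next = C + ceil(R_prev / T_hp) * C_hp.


R_next = C + ceil(R_prev / T_hp) * C_hp
ceil(5 / 22) = ceil(0.2273) = 1
Interference = 1 * 3 = 3
R_next = 2 + 3 = 5
R_next = R_prev, so the iteration has converged (response time = 5).

5


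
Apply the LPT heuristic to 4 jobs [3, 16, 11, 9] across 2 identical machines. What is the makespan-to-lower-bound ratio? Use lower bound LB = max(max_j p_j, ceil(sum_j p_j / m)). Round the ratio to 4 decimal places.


LPT order: [16, 11, 9, 3]
Machine loads after assignment: [19, 20]
LPT makespan = 20
Lower bound = max(max_job, ceil(total/2)) = max(16, 20) = 20
Ratio = 20 / 20 = 1.0

1.0


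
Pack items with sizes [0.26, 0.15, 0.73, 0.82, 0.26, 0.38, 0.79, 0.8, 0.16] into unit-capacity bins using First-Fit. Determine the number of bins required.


Place items sequentially using First-Fit:
  Item 0.26 -> new Bin 1
  Item 0.15 -> Bin 1 (now 0.41)
  Item 0.73 -> new Bin 2
  Item 0.82 -> new Bin 3
  Item 0.26 -> Bin 1 (now 0.67)
  Item 0.38 -> new Bin 4
  Item 0.79 -> new Bin 5
  Item 0.8 -> new Bin 6
  Item 0.16 -> Bin 1 (now 0.83)
Total bins used = 6

6


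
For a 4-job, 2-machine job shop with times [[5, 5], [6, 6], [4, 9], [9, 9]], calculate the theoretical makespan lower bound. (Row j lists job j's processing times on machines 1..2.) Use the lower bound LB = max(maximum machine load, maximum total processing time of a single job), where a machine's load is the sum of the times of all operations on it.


Machine loads:
  Machine 1: 5 + 6 + 4 + 9 = 24
  Machine 2: 5 + 6 + 9 + 9 = 29
Max machine load = 29
Job totals:
  Job 1: 10
  Job 2: 12
  Job 3: 13
  Job 4: 18
Max job total = 18
Lower bound = max(29, 18) = 29

29
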